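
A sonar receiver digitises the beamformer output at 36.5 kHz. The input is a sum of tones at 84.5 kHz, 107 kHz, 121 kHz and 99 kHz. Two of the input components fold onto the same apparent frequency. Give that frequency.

fs/2 = 18.25 kHz.
84.5 kHz mod fs = 11.5 kHz.
11.5 kHz ≤ fs/2 = 18.25 kHz, appears at 11.5 kHz.
107 kHz mod fs = 34 kHz.
34 kHz > fs/2 = 18.25 kHz, folds to fs − 34 kHz = 2.5 kHz.
121 kHz mod fs = 11.5 kHz.
11.5 kHz ≤ fs/2 = 18.25 kHz, appears at 11.5 kHz.
99 kHz mod fs = 26 kHz.
26 kHz > fs/2 = 18.25 kHz, folds to fs − 26 kHz = 10.5 kHz.
84.5 kHz and 121 kHz both map to 11.5 kHz.

11.5 kHz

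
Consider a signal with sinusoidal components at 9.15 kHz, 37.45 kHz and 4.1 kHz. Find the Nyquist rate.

74.9 kHz

Highest-frequency component: 37.45 kHz.
Nyquist rate = 2 × 37.45 kHz = 74.9 kHz.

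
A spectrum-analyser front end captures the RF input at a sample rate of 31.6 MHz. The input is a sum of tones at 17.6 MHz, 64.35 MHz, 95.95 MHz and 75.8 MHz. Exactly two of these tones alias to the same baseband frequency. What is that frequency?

1.15 MHz

fs/2 = 15.8 MHz.
17.6 MHz > fs/2 = 15.8 MHz, folds to fs − 17.6 MHz = 14 MHz.
64.35 MHz mod fs = 1.15 MHz.
1.15 MHz ≤ fs/2 = 15.8 MHz, appears at 1.15 MHz.
95.95 MHz mod fs = 1.15 MHz.
1.15 MHz ≤ fs/2 = 15.8 MHz, appears at 1.15 MHz.
75.8 MHz mod fs = 12.6 MHz.
12.6 MHz ≤ fs/2 = 15.8 MHz, appears at 12.6 MHz.
64.35 MHz and 95.95 MHz both map to 1.15 MHz.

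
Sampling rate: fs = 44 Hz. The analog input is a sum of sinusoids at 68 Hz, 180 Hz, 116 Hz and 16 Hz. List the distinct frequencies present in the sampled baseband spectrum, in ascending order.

4 Hz, 16 Hz, 20 Hz

fs/2 = 22 Hz.
68 Hz mod fs = 24 Hz.
24 Hz > fs/2 = 22 Hz, folds to fs − 24 Hz = 20 Hz.
180 Hz mod fs = 4 Hz.
4 Hz ≤ fs/2 = 22 Hz, appears at 4 Hz.
116 Hz mod fs = 28 Hz.
28 Hz > fs/2 = 22 Hz, folds to fs − 28 Hz = 16 Hz.
16 Hz ≤ fs/2 = 22 Hz, passes unchanged.
Distinct values: {4 Hz, 16 Hz, 20 Hz}.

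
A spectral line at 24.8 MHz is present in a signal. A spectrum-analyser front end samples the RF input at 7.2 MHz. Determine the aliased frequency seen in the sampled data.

3.2 MHz

24.8 MHz mod fs = 3.2 MHz.
3.2 MHz ≤ fs/2 = 3.6 MHz, appears at 3.2 MHz.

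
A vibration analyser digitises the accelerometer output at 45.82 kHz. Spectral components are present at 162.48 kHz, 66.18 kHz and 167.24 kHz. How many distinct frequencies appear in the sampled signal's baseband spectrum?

3

fs/2 = 22.91 kHz.
162.48 kHz mod fs = 25.02 kHz.
25.02 kHz > fs/2 = 22.91 kHz, folds to fs − 25.02 kHz = 20.8 kHz.
66.18 kHz mod fs = 20.36 kHz.
20.36 kHz ≤ fs/2 = 22.91 kHz, appears at 20.36 kHz.
167.24 kHz mod fs = 29.78 kHz.
29.78 kHz > fs/2 = 22.91 kHz, folds to fs − 29.78 kHz = 16.04 kHz.
Distinct values: {16.04 kHz, 20.36 kHz, 20.8 kHz} → 3.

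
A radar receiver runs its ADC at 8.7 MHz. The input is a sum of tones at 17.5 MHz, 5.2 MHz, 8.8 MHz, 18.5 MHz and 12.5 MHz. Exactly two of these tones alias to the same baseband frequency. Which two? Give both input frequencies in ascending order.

8.8 MHz, 17.5 MHz

fs/2 = 4.35 MHz.
17.5 MHz mod fs = 0.1 MHz.
0.1 MHz ≤ fs/2 = 4.35 MHz, appears at 0.1 MHz.
5.2 MHz > fs/2 = 4.35 MHz, folds to fs − 5.2 MHz = 3.5 MHz.
8.8 MHz mod fs = 0.1 MHz.
0.1 MHz ≤ fs/2 = 4.35 MHz, appears at 0.1 MHz.
18.5 MHz mod fs = 1.1 MHz.
1.1 MHz ≤ fs/2 = 4.35 MHz, appears at 1.1 MHz.
12.5 MHz mod fs = 3.8 MHz.
3.8 MHz ≤ fs/2 = 4.35 MHz, appears at 3.8 MHz.
8.8 MHz and 17.5 MHz both map to 0.1 MHz.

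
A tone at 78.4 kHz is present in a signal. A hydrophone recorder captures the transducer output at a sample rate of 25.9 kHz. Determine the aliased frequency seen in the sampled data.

78.4 kHz mod fs = 0.7 kHz.
0.7 kHz ≤ fs/2 = 12.95 kHz, appears at 0.7 kHz.

0.7 kHz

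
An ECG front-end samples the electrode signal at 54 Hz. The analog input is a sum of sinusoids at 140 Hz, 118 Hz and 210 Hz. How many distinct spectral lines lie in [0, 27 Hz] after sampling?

fs/2 = 27 Hz.
140 Hz mod fs = 32 Hz.
32 Hz > fs/2 = 27 Hz, folds to fs − 32 Hz = 22 Hz.
118 Hz mod fs = 10 Hz.
10 Hz ≤ fs/2 = 27 Hz, appears at 10 Hz.
210 Hz mod fs = 48 Hz.
48 Hz > fs/2 = 27 Hz, folds to fs − 48 Hz = 6 Hz.
Distinct values: {6 Hz, 10 Hz, 22 Hz} → 3.

3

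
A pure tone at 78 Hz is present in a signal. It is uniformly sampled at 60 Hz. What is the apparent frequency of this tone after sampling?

78 Hz mod fs = 18 Hz.
18 Hz ≤ fs/2 = 30 Hz, appears at 18 Hz.

18 Hz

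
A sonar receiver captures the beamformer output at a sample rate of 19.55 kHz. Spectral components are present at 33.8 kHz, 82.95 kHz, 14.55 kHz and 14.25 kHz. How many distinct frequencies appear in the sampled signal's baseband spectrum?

fs/2 = 9.775 kHz.
33.8 kHz mod fs = 14.25 kHz.
14.25 kHz > fs/2 = 9.775 kHz, folds to fs − 14.25 kHz = 5.3 kHz.
82.95 kHz mod fs = 4.75 kHz.
4.75 kHz ≤ fs/2 = 9.775 kHz, appears at 4.75 kHz.
14.55 kHz > fs/2 = 9.775 kHz, folds to fs − 14.55 kHz = 5 kHz.
14.25 kHz > fs/2 = 9.775 kHz, folds to fs − 14.25 kHz = 5.3 kHz.
Distinct values: {4.75 kHz, 5 kHz, 5.3 kHz} → 3.

3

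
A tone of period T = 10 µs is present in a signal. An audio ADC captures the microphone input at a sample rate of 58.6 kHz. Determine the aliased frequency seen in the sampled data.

T = 10 µs → f = 1/T = 100 kHz.
100 kHz mod fs = 41.4 kHz.
41.4 kHz > fs/2 = 29.3 kHz, folds to fs − 41.4 kHz = 17.2 kHz.

17.2 kHz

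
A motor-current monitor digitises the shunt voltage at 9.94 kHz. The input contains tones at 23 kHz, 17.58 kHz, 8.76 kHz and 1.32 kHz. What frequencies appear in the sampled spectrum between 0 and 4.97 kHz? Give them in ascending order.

1.18 kHz, 1.32 kHz, 2.3 kHz, 3.12 kHz

fs/2 = 4.97 kHz.
23 kHz mod fs = 3.12 kHz.
3.12 kHz ≤ fs/2 = 4.97 kHz, appears at 3.12 kHz.
17.58 kHz mod fs = 7.64 kHz.
7.64 kHz > fs/2 = 4.97 kHz, folds to fs − 7.64 kHz = 2.3 kHz.
8.76 kHz > fs/2 = 4.97 kHz, folds to fs − 8.76 kHz = 1.18 kHz.
1.32 kHz ≤ fs/2 = 4.97 kHz, passes unchanged.
Distinct values: {1.18 kHz, 1.32 kHz, 2.3 kHz, 3.12 kHz}.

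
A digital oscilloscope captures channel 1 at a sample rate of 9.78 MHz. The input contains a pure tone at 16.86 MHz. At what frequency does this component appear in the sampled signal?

16.86 MHz mod fs = 7.08 MHz.
7.08 MHz > fs/2 = 4.89 MHz, folds to fs − 7.08 MHz = 2.7 MHz.

2.7 MHz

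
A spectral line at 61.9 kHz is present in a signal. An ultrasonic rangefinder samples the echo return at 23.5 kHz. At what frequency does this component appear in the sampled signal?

61.9 kHz mod fs = 14.9 kHz.
14.9 kHz > fs/2 = 11.75 kHz, folds to fs − 14.9 kHz = 8.6 kHz.

8.6 kHz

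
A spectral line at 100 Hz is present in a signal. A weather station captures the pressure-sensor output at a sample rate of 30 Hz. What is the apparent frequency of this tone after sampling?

100 Hz mod fs = 10 Hz.
10 Hz ≤ fs/2 = 15 Hz, appears at 10 Hz.

10 Hz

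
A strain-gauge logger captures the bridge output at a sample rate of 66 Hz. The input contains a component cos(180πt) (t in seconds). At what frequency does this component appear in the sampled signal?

ω = 180π rad/s → f = ω/(2π) = 90 Hz.
90 Hz mod fs = 24 Hz.
24 Hz ≤ fs/2 = 33 Hz, appears at 24 Hz.

24 Hz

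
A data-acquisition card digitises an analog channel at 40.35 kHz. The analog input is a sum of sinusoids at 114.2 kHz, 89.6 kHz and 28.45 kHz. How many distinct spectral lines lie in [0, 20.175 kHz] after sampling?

3

fs/2 = 20.175 kHz.
114.2 kHz mod fs = 33.5 kHz.
33.5 kHz > fs/2 = 20.175 kHz, folds to fs − 33.5 kHz = 6.85 kHz.
89.6 kHz mod fs = 8.9 kHz.
8.9 kHz ≤ fs/2 = 20.175 kHz, appears at 8.9 kHz.
28.45 kHz > fs/2 = 20.175 kHz, folds to fs − 28.45 kHz = 11.9 kHz.
Distinct values: {6.85 kHz, 8.9 kHz, 11.9 kHz} → 3.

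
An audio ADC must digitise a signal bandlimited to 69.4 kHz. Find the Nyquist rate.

138.8 kHz

Nyquist rate = 2 × 69.4 kHz = 138.8 kHz.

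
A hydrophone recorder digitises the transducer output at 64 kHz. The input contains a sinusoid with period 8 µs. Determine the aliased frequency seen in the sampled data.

T = 8 µs → f = 1/T = 125 kHz.
125 kHz mod fs = 61 kHz.
61 kHz > fs/2 = 32 kHz, folds to fs − 61 kHz = 3 kHz.

3 kHz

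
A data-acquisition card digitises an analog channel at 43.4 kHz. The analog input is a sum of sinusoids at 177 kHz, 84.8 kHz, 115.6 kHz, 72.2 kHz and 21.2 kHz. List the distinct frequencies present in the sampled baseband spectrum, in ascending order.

2 kHz, 3.4 kHz, 14.6 kHz, 21.2 kHz

fs/2 = 21.7 kHz.
177 kHz mod fs = 3.4 kHz.
3.4 kHz ≤ fs/2 = 21.7 kHz, appears at 3.4 kHz.
84.8 kHz mod fs = 41.4 kHz.
41.4 kHz > fs/2 = 21.7 kHz, folds to fs − 41.4 kHz = 2 kHz.
115.6 kHz mod fs = 28.8 kHz.
28.8 kHz > fs/2 = 21.7 kHz, folds to fs − 28.8 kHz = 14.6 kHz.
72.2 kHz mod fs = 28.8 kHz.
28.8 kHz > fs/2 = 21.7 kHz, folds to fs − 28.8 kHz = 14.6 kHz.
21.2 kHz ≤ fs/2 = 21.7 kHz, passes unchanged.
Distinct values: {2 kHz, 3.4 kHz, 14.6 kHz, 21.2 kHz}.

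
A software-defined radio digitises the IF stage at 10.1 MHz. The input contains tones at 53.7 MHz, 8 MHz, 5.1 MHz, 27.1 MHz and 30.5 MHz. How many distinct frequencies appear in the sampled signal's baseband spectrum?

4

fs/2 = 5.05 MHz.
53.7 MHz mod fs = 3.2 MHz.
3.2 MHz ≤ fs/2 = 5.05 MHz, appears at 3.2 MHz.
8 MHz > fs/2 = 5.05 MHz, folds to fs − 8 MHz = 2.1 MHz.
5.1 MHz > fs/2 = 5.05 MHz, folds to fs − 5.1 MHz = 5 MHz.
27.1 MHz mod fs = 6.9 MHz.
6.9 MHz > fs/2 = 5.05 MHz, folds to fs − 6.9 MHz = 3.2 MHz.
30.5 MHz mod fs = 0.2 MHz.
0.2 MHz ≤ fs/2 = 5.05 MHz, appears at 0.2 MHz.
Distinct values: {0.2 MHz, 2.1 MHz, 3.2 MHz, 5 MHz} → 4.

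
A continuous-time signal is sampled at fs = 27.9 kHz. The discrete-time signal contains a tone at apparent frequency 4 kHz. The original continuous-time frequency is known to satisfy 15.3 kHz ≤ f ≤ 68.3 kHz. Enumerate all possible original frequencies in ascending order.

23.9 kHz, 31.9 kHz, 51.8 kHz, 59.8 kHz

Frequencies that alias to 4 kHz are k·fs ± 4 kHz for integer k ≥ 0.
k=0: 4 kHz.
k=1: 23.9 kHz, 31.9 kHz.
k=2: 51.8 kHz, 59.8 kHz.
k=3: 79.7 kHz, 87.7 kHz.
Within [15.3 kHz, 68.3 kHz]: 23.9 kHz, 31.9 kHz, 51.8 kHz, 59.8 kHz.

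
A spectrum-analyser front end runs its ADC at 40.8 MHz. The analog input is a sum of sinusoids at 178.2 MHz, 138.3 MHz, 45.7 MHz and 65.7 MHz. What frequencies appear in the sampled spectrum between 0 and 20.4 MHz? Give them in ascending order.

4.9 MHz, 15 MHz, 15.9 MHz

fs/2 = 20.4 MHz.
178.2 MHz mod fs = 15 MHz.
15 MHz ≤ fs/2 = 20.4 MHz, appears at 15 MHz.
138.3 MHz mod fs = 15.9 MHz.
15.9 MHz ≤ fs/2 = 20.4 MHz, appears at 15.9 MHz.
45.7 MHz mod fs = 4.9 MHz.
4.9 MHz ≤ fs/2 = 20.4 MHz, appears at 4.9 MHz.
65.7 MHz mod fs = 24.9 MHz.
24.9 MHz > fs/2 = 20.4 MHz, folds to fs − 24.9 MHz = 15.9 MHz.
Distinct values: {4.9 MHz, 15 MHz, 15.9 MHz}.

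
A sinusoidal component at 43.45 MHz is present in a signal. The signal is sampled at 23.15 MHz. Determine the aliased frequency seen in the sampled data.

2.85 MHz

43.45 MHz mod fs = 20.3 MHz.
20.3 MHz > fs/2 = 11.575 MHz, folds to fs − 20.3 MHz = 2.85 MHz.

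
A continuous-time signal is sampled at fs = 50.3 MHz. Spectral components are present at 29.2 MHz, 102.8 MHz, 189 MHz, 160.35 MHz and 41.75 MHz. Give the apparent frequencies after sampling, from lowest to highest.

2.2 MHz, 8.55 MHz, 9.45 MHz, 12.2 MHz, 21.1 MHz

fs/2 = 25.15 MHz.
29.2 MHz > fs/2 = 25.15 MHz, folds to fs − 29.2 MHz = 21.1 MHz.
102.8 MHz mod fs = 2.2 MHz.
2.2 MHz ≤ fs/2 = 25.15 MHz, appears at 2.2 MHz.
189 MHz mod fs = 38.1 MHz.
38.1 MHz > fs/2 = 25.15 MHz, folds to fs − 38.1 MHz = 12.2 MHz.
160.35 MHz mod fs = 9.45 MHz.
9.45 MHz ≤ fs/2 = 25.15 MHz, appears at 9.45 MHz.
41.75 MHz > fs/2 = 25.15 MHz, folds to fs − 41.75 MHz = 8.55 MHz.
Distinct values: {2.2 MHz, 8.55 MHz, 9.45 MHz, 12.2 MHz, 21.1 MHz}.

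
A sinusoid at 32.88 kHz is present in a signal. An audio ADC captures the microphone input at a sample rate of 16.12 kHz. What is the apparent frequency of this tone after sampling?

0.64 kHz

32.88 kHz mod fs = 0.64 kHz.
0.64 kHz ≤ fs/2 = 8.06 kHz, appears at 0.64 kHz.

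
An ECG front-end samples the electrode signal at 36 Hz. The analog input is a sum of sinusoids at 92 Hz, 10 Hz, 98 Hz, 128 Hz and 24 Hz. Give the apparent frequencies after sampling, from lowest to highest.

10 Hz, 12 Hz, 16 Hz

fs/2 = 18 Hz.
92 Hz mod fs = 20 Hz.
20 Hz > fs/2 = 18 Hz, folds to fs − 20 Hz = 16 Hz.
10 Hz ≤ fs/2 = 18 Hz, passes unchanged.
98 Hz mod fs = 26 Hz.
26 Hz > fs/2 = 18 Hz, folds to fs − 26 Hz = 10 Hz.
128 Hz mod fs = 20 Hz.
20 Hz > fs/2 = 18 Hz, folds to fs − 20 Hz = 16 Hz.
24 Hz > fs/2 = 18 Hz, folds to fs − 24 Hz = 12 Hz.
Distinct values: {10 Hz, 12 Hz, 16 Hz}.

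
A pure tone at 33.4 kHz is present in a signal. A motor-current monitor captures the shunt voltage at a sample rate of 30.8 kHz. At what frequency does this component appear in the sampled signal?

33.4 kHz mod fs = 2.6 kHz.
2.6 kHz ≤ fs/2 = 15.4 kHz, appears at 2.6 kHz.

2.6 kHz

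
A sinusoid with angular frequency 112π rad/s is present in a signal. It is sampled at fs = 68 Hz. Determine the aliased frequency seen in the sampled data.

ω = 112π rad/s → f = ω/(2π) = 56 Hz.
56 Hz > fs/2 = 34 Hz, folds to fs − 56 Hz = 12 Hz.

12 Hz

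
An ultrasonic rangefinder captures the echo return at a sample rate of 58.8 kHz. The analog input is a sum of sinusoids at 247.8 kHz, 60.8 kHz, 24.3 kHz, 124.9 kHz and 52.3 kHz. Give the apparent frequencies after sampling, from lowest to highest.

2 kHz, 6.5 kHz, 7.3 kHz, 12.6 kHz, 24.3 kHz

fs/2 = 29.4 kHz.
247.8 kHz mod fs = 12.6 kHz.
12.6 kHz ≤ fs/2 = 29.4 kHz, appears at 12.6 kHz.
60.8 kHz mod fs = 2 kHz.
2 kHz ≤ fs/2 = 29.4 kHz, appears at 2 kHz.
24.3 kHz ≤ fs/2 = 29.4 kHz, passes unchanged.
124.9 kHz mod fs = 7.3 kHz.
7.3 kHz ≤ fs/2 = 29.4 kHz, appears at 7.3 kHz.
52.3 kHz > fs/2 = 29.4 kHz, folds to fs − 52.3 kHz = 6.5 kHz.
Distinct values: {2 kHz, 6.5 kHz, 7.3 kHz, 12.6 kHz, 24.3 kHz}.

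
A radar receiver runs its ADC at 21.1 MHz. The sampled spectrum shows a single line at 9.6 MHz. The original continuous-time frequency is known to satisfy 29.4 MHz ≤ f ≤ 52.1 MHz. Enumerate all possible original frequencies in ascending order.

Frequencies that alias to 9.6 MHz are k·fs ± 9.6 MHz for integer k ≥ 0.
k=0: 9.6 MHz.
k=1: 11.5 MHz, 30.7 MHz.
k=2: 32.6 MHz, 51.8 MHz.
k=3: 53.7 MHz, 72.9 MHz.
Within [29.4 MHz, 52.1 MHz]: 30.7 MHz, 32.6 MHz, 51.8 MHz.

30.7 MHz, 32.6 MHz, 51.8 MHz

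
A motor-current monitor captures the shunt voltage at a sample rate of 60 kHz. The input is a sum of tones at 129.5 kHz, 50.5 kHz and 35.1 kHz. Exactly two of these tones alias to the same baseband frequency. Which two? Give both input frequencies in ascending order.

fs/2 = 30 kHz.
129.5 kHz mod fs = 9.5 kHz.
9.5 kHz ≤ fs/2 = 30 kHz, appears at 9.5 kHz.
50.5 kHz > fs/2 = 30 kHz, folds to fs − 50.5 kHz = 9.5 kHz.
35.1 kHz > fs/2 = 30 kHz, folds to fs − 35.1 kHz = 24.9 kHz.
50.5 kHz and 129.5 kHz both map to 9.5 kHz.

50.5 kHz, 129.5 kHz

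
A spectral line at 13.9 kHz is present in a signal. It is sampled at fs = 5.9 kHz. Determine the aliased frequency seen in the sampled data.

2.1 kHz

13.9 kHz mod fs = 2.1 kHz.
2.1 kHz ≤ fs/2 = 2.95 kHz, appears at 2.1 kHz.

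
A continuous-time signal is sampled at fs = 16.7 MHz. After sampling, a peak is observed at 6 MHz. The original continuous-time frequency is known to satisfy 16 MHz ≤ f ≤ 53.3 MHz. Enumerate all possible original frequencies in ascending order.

22.7 MHz, 27.4 MHz, 39.4 MHz, 44.1 MHz

Frequencies that alias to 6 MHz are k·fs ± 6 MHz for integer k ≥ 0.
k=0: 6 MHz.
k=1: 10.7 MHz, 22.7 MHz.
k=2: 27.4 MHz, 39.4 MHz.
k=3: 44.1 MHz, 56.1 MHz.
k=4: 60.8 MHz, 72.8 MHz.
Within [16 MHz, 53.3 MHz]: 22.7 MHz, 27.4 MHz, 39.4 MHz, 44.1 MHz.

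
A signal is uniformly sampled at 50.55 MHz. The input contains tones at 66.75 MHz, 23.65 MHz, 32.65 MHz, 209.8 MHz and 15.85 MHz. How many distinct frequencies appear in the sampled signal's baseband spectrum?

fs/2 = 25.275 MHz.
66.75 MHz mod fs = 16.2 MHz.
16.2 MHz ≤ fs/2 = 25.275 MHz, appears at 16.2 MHz.
23.65 MHz ≤ fs/2 = 25.275 MHz, passes unchanged.
32.65 MHz > fs/2 = 25.275 MHz, folds to fs − 32.65 MHz = 17.9 MHz.
209.8 MHz mod fs = 7.6 MHz.
7.6 MHz ≤ fs/2 = 25.275 MHz, appears at 7.6 MHz.
15.85 MHz ≤ fs/2 = 25.275 MHz, passes unchanged.
Distinct values: {7.6 MHz, 15.85 MHz, 16.2 MHz, 17.9 MHz, 23.65 MHz} → 5.

5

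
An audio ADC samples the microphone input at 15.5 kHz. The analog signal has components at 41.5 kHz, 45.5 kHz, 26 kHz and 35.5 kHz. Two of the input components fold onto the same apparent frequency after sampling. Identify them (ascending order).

26 kHz, 41.5 kHz

fs/2 = 7.75 kHz.
41.5 kHz mod fs = 10.5 kHz.
10.5 kHz > fs/2 = 7.75 kHz, folds to fs − 10.5 kHz = 5 kHz.
45.5 kHz mod fs = 14.5 kHz.
14.5 kHz > fs/2 = 7.75 kHz, folds to fs − 14.5 kHz = 1 kHz.
26 kHz mod fs = 10.5 kHz.
10.5 kHz > fs/2 = 7.75 kHz, folds to fs − 10.5 kHz = 5 kHz.
35.5 kHz mod fs = 4.5 kHz.
4.5 kHz ≤ fs/2 = 7.75 kHz, appears at 4.5 kHz.
26 kHz and 41.5 kHz both map to 5 kHz.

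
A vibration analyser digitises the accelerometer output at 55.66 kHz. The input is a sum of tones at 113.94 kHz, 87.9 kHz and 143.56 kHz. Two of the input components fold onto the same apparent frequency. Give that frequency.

fs/2 = 27.83 kHz.
113.94 kHz mod fs = 2.62 kHz.
2.62 kHz ≤ fs/2 = 27.83 kHz, appears at 2.62 kHz.
87.9 kHz mod fs = 32.24 kHz.
32.24 kHz > fs/2 = 27.83 kHz, folds to fs − 32.24 kHz = 23.42 kHz.
143.56 kHz mod fs = 32.24 kHz.
32.24 kHz > fs/2 = 27.83 kHz, folds to fs − 32.24 kHz = 23.42 kHz.
87.9 kHz and 143.56 kHz both map to 23.42 kHz.

23.42 kHz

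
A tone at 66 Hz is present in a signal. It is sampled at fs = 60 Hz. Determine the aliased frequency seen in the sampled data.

6 Hz

66 Hz mod fs = 6 Hz.
6 Hz ≤ fs/2 = 30 Hz, appears at 6 Hz.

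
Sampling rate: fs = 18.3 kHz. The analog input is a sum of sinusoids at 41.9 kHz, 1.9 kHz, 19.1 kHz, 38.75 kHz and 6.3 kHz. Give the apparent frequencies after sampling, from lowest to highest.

fs/2 = 9.15 kHz.
41.9 kHz mod fs = 5.3 kHz.
5.3 kHz ≤ fs/2 = 9.15 kHz, appears at 5.3 kHz.
1.9 kHz ≤ fs/2 = 9.15 kHz, passes unchanged.
19.1 kHz mod fs = 0.8 kHz.
0.8 kHz ≤ fs/2 = 9.15 kHz, appears at 0.8 kHz.
38.75 kHz mod fs = 2.15 kHz.
2.15 kHz ≤ fs/2 = 9.15 kHz, appears at 2.15 kHz.
6.3 kHz ≤ fs/2 = 9.15 kHz, passes unchanged.
Distinct values: {0.8 kHz, 1.9 kHz, 2.15 kHz, 5.3 kHz, 6.3 kHz}.

0.8 kHz, 1.9 kHz, 2.15 kHz, 5.3 kHz, 6.3 kHz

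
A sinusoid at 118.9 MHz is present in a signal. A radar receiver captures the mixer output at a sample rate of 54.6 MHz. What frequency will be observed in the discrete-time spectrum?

118.9 MHz mod fs = 9.7 MHz.
9.7 MHz ≤ fs/2 = 27.3 MHz, appears at 9.7 MHz.

9.7 MHz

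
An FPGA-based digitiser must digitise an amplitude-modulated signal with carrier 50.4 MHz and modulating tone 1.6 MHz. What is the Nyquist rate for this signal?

104 MHz

AM sidebands sit at fc ± fm = 48.8 MHz and 52 MHz.
Highest-frequency component: 52 MHz.
Nyquist rate = 2 × 52 MHz = 104 MHz.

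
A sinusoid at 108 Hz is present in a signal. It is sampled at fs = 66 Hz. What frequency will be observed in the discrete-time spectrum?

108 Hz mod fs = 42 Hz.
42 Hz > fs/2 = 33 Hz, folds to fs − 42 Hz = 24 Hz.

24 Hz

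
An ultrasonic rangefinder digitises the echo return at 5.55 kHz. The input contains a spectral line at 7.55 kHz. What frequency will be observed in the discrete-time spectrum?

7.55 kHz mod fs = 2 kHz.
2 kHz ≤ fs/2 = 2.775 kHz, appears at 2 kHz.

2 kHz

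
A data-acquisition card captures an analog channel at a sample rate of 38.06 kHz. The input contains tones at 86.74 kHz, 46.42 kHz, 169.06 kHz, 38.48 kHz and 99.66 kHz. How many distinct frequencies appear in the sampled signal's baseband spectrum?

fs/2 = 19.03 kHz.
86.74 kHz mod fs = 10.62 kHz.
10.62 kHz ≤ fs/2 = 19.03 kHz, appears at 10.62 kHz.
46.42 kHz mod fs = 8.36 kHz.
8.36 kHz ≤ fs/2 = 19.03 kHz, appears at 8.36 kHz.
169.06 kHz mod fs = 16.82 kHz.
16.82 kHz ≤ fs/2 = 19.03 kHz, appears at 16.82 kHz.
38.48 kHz mod fs = 0.42 kHz.
0.42 kHz ≤ fs/2 = 19.03 kHz, appears at 0.42 kHz.
99.66 kHz mod fs = 23.54 kHz.
23.54 kHz > fs/2 = 19.03 kHz, folds to fs − 23.54 kHz = 14.52 kHz.
Distinct values: {0.42 kHz, 8.36 kHz, 10.62 kHz, 14.52 kHz, 16.82 kHz} → 5.

5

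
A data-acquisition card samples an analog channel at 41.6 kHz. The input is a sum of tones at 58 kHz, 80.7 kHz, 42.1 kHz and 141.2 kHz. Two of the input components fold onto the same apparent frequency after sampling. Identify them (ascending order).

fs/2 = 20.8 kHz.
58 kHz mod fs = 16.4 kHz.
16.4 kHz ≤ fs/2 = 20.8 kHz, appears at 16.4 kHz.
80.7 kHz mod fs = 39.1 kHz.
39.1 kHz > fs/2 = 20.8 kHz, folds to fs − 39.1 kHz = 2.5 kHz.
42.1 kHz mod fs = 0.5 kHz.
0.5 kHz ≤ fs/2 = 20.8 kHz, appears at 0.5 kHz.
141.2 kHz mod fs = 16.4 kHz.
16.4 kHz ≤ fs/2 = 20.8 kHz, appears at 16.4 kHz.
58 kHz and 141.2 kHz both map to 16.4 kHz.

58 kHz, 141.2 kHz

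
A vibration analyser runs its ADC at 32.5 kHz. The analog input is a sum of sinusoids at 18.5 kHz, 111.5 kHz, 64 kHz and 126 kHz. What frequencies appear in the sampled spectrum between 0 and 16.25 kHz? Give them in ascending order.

fs/2 = 16.25 kHz.
18.5 kHz > fs/2 = 16.25 kHz, folds to fs − 18.5 kHz = 14 kHz.
111.5 kHz mod fs = 14 kHz.
14 kHz ≤ fs/2 = 16.25 kHz, appears at 14 kHz.
64 kHz mod fs = 31.5 kHz.
31.5 kHz > fs/2 = 16.25 kHz, folds to fs − 31.5 kHz = 1 kHz.
126 kHz mod fs = 28.5 kHz.
28.5 kHz > fs/2 = 16.25 kHz, folds to fs − 28.5 kHz = 4 kHz.
Distinct values: {1 kHz, 4 kHz, 14 kHz}.

1 kHz, 4 kHz, 14 kHz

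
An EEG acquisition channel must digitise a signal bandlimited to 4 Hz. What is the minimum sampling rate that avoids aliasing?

8 Hz

Nyquist rate = 2 × 4 Hz = 8 Hz.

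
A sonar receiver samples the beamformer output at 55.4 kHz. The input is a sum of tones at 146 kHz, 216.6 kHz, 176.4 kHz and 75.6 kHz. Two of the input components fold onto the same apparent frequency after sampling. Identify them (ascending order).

fs/2 = 27.7 kHz.
146 kHz mod fs = 35.2 kHz.
35.2 kHz > fs/2 = 27.7 kHz, folds to fs − 35.2 kHz = 20.2 kHz.
216.6 kHz mod fs = 50.4 kHz.
50.4 kHz > fs/2 = 27.7 kHz, folds to fs − 50.4 kHz = 5 kHz.
176.4 kHz mod fs = 10.2 kHz.
10.2 kHz ≤ fs/2 = 27.7 kHz, appears at 10.2 kHz.
75.6 kHz mod fs = 20.2 kHz.
20.2 kHz ≤ fs/2 = 27.7 kHz, appears at 20.2 kHz.
75.6 kHz and 146 kHz both map to 20.2 kHz.

75.6 kHz, 146 kHz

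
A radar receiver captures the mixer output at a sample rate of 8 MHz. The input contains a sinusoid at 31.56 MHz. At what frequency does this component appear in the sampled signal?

0.44 MHz

31.56 MHz mod fs = 7.56 MHz.
7.56 MHz > fs/2 = 4 MHz, folds to fs − 7.56 MHz = 0.44 MHz.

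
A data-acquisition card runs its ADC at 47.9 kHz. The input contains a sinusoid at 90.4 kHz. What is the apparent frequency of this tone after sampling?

5.4 kHz

90.4 kHz mod fs = 42.5 kHz.
42.5 kHz > fs/2 = 23.95 kHz, folds to fs − 42.5 kHz = 5.4 kHz.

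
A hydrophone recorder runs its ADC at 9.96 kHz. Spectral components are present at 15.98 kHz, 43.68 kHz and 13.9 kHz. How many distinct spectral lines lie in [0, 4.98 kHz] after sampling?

2

fs/2 = 4.98 kHz.
15.98 kHz mod fs = 6.02 kHz.
6.02 kHz > fs/2 = 4.98 kHz, folds to fs − 6.02 kHz = 3.94 kHz.
43.68 kHz mod fs = 3.84 kHz.
3.84 kHz ≤ fs/2 = 4.98 kHz, appears at 3.84 kHz.
13.9 kHz mod fs = 3.94 kHz.
3.94 kHz ≤ fs/2 = 4.98 kHz, appears at 3.94 kHz.
Distinct values: {3.84 kHz, 3.94 kHz} → 2.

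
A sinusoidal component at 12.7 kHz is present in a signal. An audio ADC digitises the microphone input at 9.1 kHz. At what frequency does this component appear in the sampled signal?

12.7 kHz mod fs = 3.6 kHz.
3.6 kHz ≤ fs/2 = 4.55 kHz, appears at 3.6 kHz.

3.6 kHz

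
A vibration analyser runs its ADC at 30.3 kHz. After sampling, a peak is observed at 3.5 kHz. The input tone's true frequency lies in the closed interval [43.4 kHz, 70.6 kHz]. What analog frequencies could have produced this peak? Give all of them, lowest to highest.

57.1 kHz, 64.1 kHz

Frequencies that alias to 3.5 kHz are k·fs ± 3.5 kHz for integer k ≥ 0.
k=0: 3.5 kHz.
k=1: 26.8 kHz, 33.8 kHz.
k=2: 57.1 kHz, 64.1 kHz.
k=3: 87.4 kHz, 94.4 kHz.
Within [43.4 kHz, 70.6 kHz]: 57.1 kHz, 64.1 kHz.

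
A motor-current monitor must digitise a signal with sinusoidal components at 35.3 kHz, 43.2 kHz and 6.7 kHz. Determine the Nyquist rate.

Highest-frequency component: 43.2 kHz.
Nyquist rate = 2 × 43.2 kHz = 86.4 kHz.

86.4 kHz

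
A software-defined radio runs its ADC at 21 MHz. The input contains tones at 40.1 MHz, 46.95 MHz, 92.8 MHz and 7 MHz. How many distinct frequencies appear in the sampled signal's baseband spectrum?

4

fs/2 = 10.5 MHz.
40.1 MHz mod fs = 19.1 MHz.
19.1 MHz > fs/2 = 10.5 MHz, folds to fs − 19.1 MHz = 1.9 MHz.
46.95 MHz mod fs = 4.95 MHz.
4.95 MHz ≤ fs/2 = 10.5 MHz, appears at 4.95 MHz.
92.8 MHz mod fs = 8.8 MHz.
8.8 MHz ≤ fs/2 = 10.5 MHz, appears at 8.8 MHz.
7 MHz ≤ fs/2 = 10.5 MHz, passes unchanged.
Distinct values: {1.9 MHz, 4.95 MHz, 7 MHz, 8.8 MHz} → 4.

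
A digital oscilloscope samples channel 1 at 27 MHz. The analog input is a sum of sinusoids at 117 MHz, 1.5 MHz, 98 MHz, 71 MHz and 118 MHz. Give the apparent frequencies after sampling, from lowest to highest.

fs/2 = 13.5 MHz.
117 MHz mod fs = 9 MHz.
9 MHz ≤ fs/2 = 13.5 MHz, appears at 9 MHz.
1.5 MHz ≤ fs/2 = 13.5 MHz, passes unchanged.
98 MHz mod fs = 17 MHz.
17 MHz > fs/2 = 13.5 MHz, folds to fs − 17 MHz = 10 MHz.
71 MHz mod fs = 17 MHz.
17 MHz > fs/2 = 13.5 MHz, folds to fs − 17 MHz = 10 MHz.
118 MHz mod fs = 10 MHz.
10 MHz ≤ fs/2 = 13.5 MHz, appears at 10 MHz.
Distinct values: {1.5 MHz, 9 MHz, 10 MHz}.

1.5 MHz, 9 MHz, 10 MHz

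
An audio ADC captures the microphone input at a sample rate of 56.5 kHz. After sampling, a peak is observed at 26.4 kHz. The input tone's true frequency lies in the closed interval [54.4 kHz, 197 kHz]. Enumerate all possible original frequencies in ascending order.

Frequencies that alias to 26.4 kHz are k·fs ± 26.4 kHz for integer k ≥ 0.
k=0: 26.4 kHz.
k=1: 30.1 kHz, 82.9 kHz.
k=2: 86.6 kHz, 139.4 kHz.
k=3: 143.1 kHz, 195.9 kHz.
k=4: 199.6 kHz, 252.4 kHz.
Within [54.4 kHz, 197 kHz]: 82.9 kHz, 86.6 kHz, 139.4 kHz, 143.1 kHz, 195.9 kHz.

82.9 kHz, 86.6 kHz, 139.4 kHz, 143.1 kHz, 195.9 kHz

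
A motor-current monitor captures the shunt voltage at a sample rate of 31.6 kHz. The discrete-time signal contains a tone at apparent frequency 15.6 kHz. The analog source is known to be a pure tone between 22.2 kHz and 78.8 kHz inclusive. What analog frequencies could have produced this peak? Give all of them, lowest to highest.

Frequencies that alias to 15.6 kHz are k·fs ± 15.6 kHz for integer k ≥ 0.
k=0: 15.6 kHz.
k=1: 16 kHz, 47.2 kHz.
k=2: 47.6 kHz, 78.8 kHz.
k=3: 79.2 kHz, 110.4 kHz.
Within [22.2 kHz, 78.8 kHz]: 47.2 kHz, 47.6 kHz, 78.8 kHz.

47.2 kHz, 47.6 kHz, 78.8 kHz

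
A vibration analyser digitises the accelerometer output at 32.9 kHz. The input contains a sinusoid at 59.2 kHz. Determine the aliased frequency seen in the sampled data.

6.6 kHz

59.2 kHz mod fs = 26.3 kHz.
26.3 kHz > fs/2 = 16.45 kHz, folds to fs − 26.3 kHz = 6.6 kHz.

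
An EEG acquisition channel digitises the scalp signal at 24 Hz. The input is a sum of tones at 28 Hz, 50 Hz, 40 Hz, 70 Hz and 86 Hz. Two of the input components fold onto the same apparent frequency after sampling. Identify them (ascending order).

fs/2 = 12 Hz.
28 Hz mod fs = 4 Hz.
4 Hz ≤ fs/2 = 12 Hz, appears at 4 Hz.
50 Hz mod fs = 2 Hz.
2 Hz ≤ fs/2 = 12 Hz, appears at 2 Hz.
40 Hz mod fs = 16 Hz.
16 Hz > fs/2 = 12 Hz, folds to fs − 16 Hz = 8 Hz.
70 Hz mod fs = 22 Hz.
22 Hz > fs/2 = 12 Hz, folds to fs − 22 Hz = 2 Hz.
86 Hz mod fs = 14 Hz.
14 Hz > fs/2 = 12 Hz, folds to fs − 14 Hz = 10 Hz.
50 Hz and 70 Hz both map to 2 Hz.

50 Hz, 70 Hz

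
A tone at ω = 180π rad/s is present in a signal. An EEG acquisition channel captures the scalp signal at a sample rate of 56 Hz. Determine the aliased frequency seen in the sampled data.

22 Hz

ω = 180π rad/s → f = ω/(2π) = 90 Hz.
90 Hz mod fs = 34 Hz.
34 Hz > fs/2 = 28 Hz, folds to fs − 34 Hz = 22 Hz.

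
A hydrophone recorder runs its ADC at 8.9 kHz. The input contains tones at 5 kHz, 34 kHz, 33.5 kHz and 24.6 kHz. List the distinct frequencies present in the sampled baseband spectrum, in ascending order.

fs/2 = 4.45 kHz.
5 kHz > fs/2 = 4.45 kHz, folds to fs − 5 kHz = 3.9 kHz.
34 kHz mod fs = 7.3 kHz.
7.3 kHz > fs/2 = 4.45 kHz, folds to fs − 7.3 kHz = 1.6 kHz.
33.5 kHz mod fs = 6.8 kHz.
6.8 kHz > fs/2 = 4.45 kHz, folds to fs − 6.8 kHz = 2.1 kHz.
24.6 kHz mod fs = 6.8 kHz.
6.8 kHz > fs/2 = 4.45 kHz, folds to fs − 6.8 kHz = 2.1 kHz.
Distinct values: {1.6 kHz, 2.1 kHz, 3.9 kHz}.

1.6 kHz, 2.1 kHz, 3.9 kHz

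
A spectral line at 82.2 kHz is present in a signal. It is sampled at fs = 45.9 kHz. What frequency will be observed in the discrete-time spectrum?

82.2 kHz mod fs = 36.3 kHz.
36.3 kHz > fs/2 = 22.95 kHz, folds to fs − 36.3 kHz = 9.6 kHz.

9.6 kHz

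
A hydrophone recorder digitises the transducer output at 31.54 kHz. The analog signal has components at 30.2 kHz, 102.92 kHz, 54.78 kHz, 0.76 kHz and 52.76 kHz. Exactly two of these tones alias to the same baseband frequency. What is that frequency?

fs/2 = 15.77 kHz.
30.2 kHz > fs/2 = 15.77 kHz, folds to fs − 30.2 kHz = 1.34 kHz.
102.92 kHz mod fs = 8.3 kHz.
8.3 kHz ≤ fs/2 = 15.77 kHz, appears at 8.3 kHz.
54.78 kHz mod fs = 23.24 kHz.
23.24 kHz > fs/2 = 15.77 kHz, folds to fs − 23.24 kHz = 8.3 kHz.
0.76 kHz ≤ fs/2 = 15.77 kHz, passes unchanged.
52.76 kHz mod fs = 21.22 kHz.
21.22 kHz > fs/2 = 15.77 kHz, folds to fs − 21.22 kHz = 10.32 kHz.
54.78 kHz and 102.92 kHz both map to 8.3 kHz.

8.3 kHz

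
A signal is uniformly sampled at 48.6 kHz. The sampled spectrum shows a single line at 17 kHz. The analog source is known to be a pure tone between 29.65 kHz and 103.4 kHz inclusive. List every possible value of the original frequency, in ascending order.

31.6 kHz, 65.6 kHz, 80.2 kHz

Frequencies that alias to 17 kHz are k·fs ± 17 kHz for integer k ≥ 0.
k=0: 17 kHz.
k=1: 31.6 kHz, 65.6 kHz.
k=2: 80.2 kHz, 114.2 kHz.
k=3: 128.8 kHz, 162.8 kHz.
Within [29.65 kHz, 103.4 kHz]: 31.6 kHz, 65.6 kHz, 80.2 kHz.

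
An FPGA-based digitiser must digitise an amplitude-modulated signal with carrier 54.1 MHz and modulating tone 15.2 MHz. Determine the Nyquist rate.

138.6 MHz

AM sidebands sit at fc ± fm = 38.9 MHz and 69.3 MHz.
Highest-frequency component: 69.3 MHz.
Nyquist rate = 2 × 69.3 MHz = 138.6 MHz.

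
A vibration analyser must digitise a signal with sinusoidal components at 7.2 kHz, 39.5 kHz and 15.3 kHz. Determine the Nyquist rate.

Highest-frequency component: 39.5 kHz.
Nyquist rate = 2 × 39.5 kHz = 79 kHz.

79 kHz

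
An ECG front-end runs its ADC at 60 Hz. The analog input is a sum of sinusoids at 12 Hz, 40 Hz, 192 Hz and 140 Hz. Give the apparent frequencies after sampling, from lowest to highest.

fs/2 = 30 Hz.
12 Hz ≤ fs/2 = 30 Hz, passes unchanged.
40 Hz > fs/2 = 30 Hz, folds to fs − 40 Hz = 20 Hz.
192 Hz mod fs = 12 Hz.
12 Hz ≤ fs/2 = 30 Hz, appears at 12 Hz.
140 Hz mod fs = 20 Hz.
20 Hz ≤ fs/2 = 30 Hz, appears at 20 Hz.
Distinct values: {12 Hz, 20 Hz}.

12 Hz, 20 Hz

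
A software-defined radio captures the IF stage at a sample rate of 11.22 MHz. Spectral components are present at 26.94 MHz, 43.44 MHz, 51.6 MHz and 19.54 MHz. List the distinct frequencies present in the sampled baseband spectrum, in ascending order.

fs/2 = 5.61 MHz.
26.94 MHz mod fs = 4.5 MHz.
4.5 MHz ≤ fs/2 = 5.61 MHz, appears at 4.5 MHz.
43.44 MHz mod fs = 9.78 MHz.
9.78 MHz > fs/2 = 5.61 MHz, folds to fs − 9.78 MHz = 1.44 MHz.
51.6 MHz mod fs = 6.72 MHz.
6.72 MHz > fs/2 = 5.61 MHz, folds to fs − 6.72 MHz = 4.5 MHz.
19.54 MHz mod fs = 8.32 MHz.
8.32 MHz > fs/2 = 5.61 MHz, folds to fs − 8.32 MHz = 2.9 MHz.
Distinct values: {1.44 MHz, 2.9 MHz, 4.5 MHz}.

1.44 MHz, 2.9 MHz, 4.5 MHz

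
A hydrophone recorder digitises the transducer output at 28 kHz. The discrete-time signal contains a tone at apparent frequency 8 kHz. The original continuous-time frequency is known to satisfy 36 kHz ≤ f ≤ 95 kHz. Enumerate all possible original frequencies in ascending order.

36 kHz, 48 kHz, 64 kHz, 76 kHz, 92 kHz

Frequencies that alias to 8 kHz are k·fs ± 8 kHz for integer k ≥ 0.
k=0: 8 kHz.
k=1: 20 kHz, 36 kHz.
k=2: 48 kHz, 64 kHz.
k=3: 76 kHz, 92 kHz.
k=4: 104 kHz, 120 kHz.
Within [36 kHz, 95 kHz]: 36 kHz, 48 kHz, 64 kHz, 76 kHz, 92 kHz.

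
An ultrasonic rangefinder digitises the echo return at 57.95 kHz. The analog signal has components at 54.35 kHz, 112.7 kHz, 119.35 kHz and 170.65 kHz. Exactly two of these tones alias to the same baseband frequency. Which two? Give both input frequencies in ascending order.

fs/2 = 28.975 kHz.
54.35 kHz > fs/2 = 28.975 kHz, folds to fs − 54.35 kHz = 3.6 kHz.
112.7 kHz mod fs = 54.75 kHz.
54.75 kHz > fs/2 = 28.975 kHz, folds to fs − 54.75 kHz = 3.2 kHz.
119.35 kHz mod fs = 3.45 kHz.
3.45 kHz ≤ fs/2 = 28.975 kHz, appears at 3.45 kHz.
170.65 kHz mod fs = 54.75 kHz.
54.75 kHz > fs/2 = 28.975 kHz, folds to fs − 54.75 kHz = 3.2 kHz.
112.7 kHz and 170.65 kHz both map to 3.2 kHz.

112.7 kHz, 170.65 kHz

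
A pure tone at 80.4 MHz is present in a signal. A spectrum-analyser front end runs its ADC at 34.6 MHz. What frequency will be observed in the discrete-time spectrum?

11.2 MHz

80.4 MHz mod fs = 11.2 MHz.
11.2 MHz ≤ fs/2 = 17.3 MHz, appears at 11.2 MHz.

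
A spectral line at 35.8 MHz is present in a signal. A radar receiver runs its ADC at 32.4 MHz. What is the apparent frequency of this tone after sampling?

3.4 MHz

35.8 MHz mod fs = 3.4 MHz.
3.4 MHz ≤ fs/2 = 16.2 MHz, appears at 3.4 MHz.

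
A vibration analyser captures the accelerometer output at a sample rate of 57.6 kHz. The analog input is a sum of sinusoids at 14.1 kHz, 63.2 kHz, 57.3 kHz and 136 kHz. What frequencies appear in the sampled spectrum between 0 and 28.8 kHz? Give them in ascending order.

0.3 kHz, 5.6 kHz, 14.1 kHz, 20.8 kHz

fs/2 = 28.8 kHz.
14.1 kHz ≤ fs/2 = 28.8 kHz, passes unchanged.
63.2 kHz mod fs = 5.6 kHz.
5.6 kHz ≤ fs/2 = 28.8 kHz, appears at 5.6 kHz.
57.3 kHz > fs/2 = 28.8 kHz, folds to fs − 57.3 kHz = 0.3 kHz.
136 kHz mod fs = 20.8 kHz.
20.8 kHz ≤ fs/2 = 28.8 kHz, appears at 20.8 kHz.
Distinct values: {0.3 kHz, 5.6 kHz, 14.1 kHz, 20.8 kHz}.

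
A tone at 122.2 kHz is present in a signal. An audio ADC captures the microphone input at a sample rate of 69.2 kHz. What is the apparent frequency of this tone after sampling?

122.2 kHz mod fs = 53 kHz.
53 kHz > fs/2 = 34.6 kHz, folds to fs − 53 kHz = 16.2 kHz.

16.2 kHz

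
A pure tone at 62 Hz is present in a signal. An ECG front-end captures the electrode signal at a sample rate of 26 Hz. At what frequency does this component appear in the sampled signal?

10 Hz

62 Hz mod fs = 10 Hz.
10 Hz ≤ fs/2 = 13 Hz, appears at 10 Hz.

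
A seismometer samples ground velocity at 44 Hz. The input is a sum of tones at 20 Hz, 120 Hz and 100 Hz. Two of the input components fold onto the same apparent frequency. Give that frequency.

12 Hz

fs/2 = 22 Hz.
20 Hz ≤ fs/2 = 22 Hz, passes unchanged.
120 Hz mod fs = 32 Hz.
32 Hz > fs/2 = 22 Hz, folds to fs − 32 Hz = 12 Hz.
100 Hz mod fs = 12 Hz.
12 Hz ≤ fs/2 = 22 Hz, appears at 12 Hz.
100 Hz and 120 Hz both map to 12 Hz.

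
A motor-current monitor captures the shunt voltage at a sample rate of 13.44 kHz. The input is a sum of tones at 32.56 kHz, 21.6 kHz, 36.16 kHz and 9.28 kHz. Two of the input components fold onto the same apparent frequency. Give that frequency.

4.16 kHz

fs/2 = 6.72 kHz.
32.56 kHz mod fs = 5.68 kHz.
5.68 kHz ≤ fs/2 = 6.72 kHz, appears at 5.68 kHz.
21.6 kHz mod fs = 8.16 kHz.
8.16 kHz > fs/2 = 6.72 kHz, folds to fs − 8.16 kHz = 5.28 kHz.
36.16 kHz mod fs = 9.28 kHz.
9.28 kHz > fs/2 = 6.72 kHz, folds to fs − 9.28 kHz = 4.16 kHz.
9.28 kHz > fs/2 = 6.72 kHz, folds to fs − 9.28 kHz = 4.16 kHz.
9.28 kHz and 36.16 kHz both map to 4.16 kHz.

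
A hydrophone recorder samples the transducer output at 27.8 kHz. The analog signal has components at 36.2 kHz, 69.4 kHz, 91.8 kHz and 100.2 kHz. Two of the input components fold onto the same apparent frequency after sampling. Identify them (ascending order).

fs/2 = 13.9 kHz.
36.2 kHz mod fs = 8.4 kHz.
8.4 kHz ≤ fs/2 = 13.9 kHz, appears at 8.4 kHz.
69.4 kHz mod fs = 13.8 kHz.
13.8 kHz ≤ fs/2 = 13.9 kHz, appears at 13.8 kHz.
91.8 kHz mod fs = 8.4 kHz.
8.4 kHz ≤ fs/2 = 13.9 kHz, appears at 8.4 kHz.
100.2 kHz mod fs = 16.8 kHz.
16.8 kHz > fs/2 = 13.9 kHz, folds to fs − 16.8 kHz = 11 kHz.
36.2 kHz and 91.8 kHz both map to 8.4 kHz.

36.2 kHz, 91.8 kHz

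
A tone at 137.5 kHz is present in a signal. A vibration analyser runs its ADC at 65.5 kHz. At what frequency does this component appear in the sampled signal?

137.5 kHz mod fs = 6.5 kHz.
6.5 kHz ≤ fs/2 = 32.75 kHz, appears at 6.5 kHz.

6.5 kHz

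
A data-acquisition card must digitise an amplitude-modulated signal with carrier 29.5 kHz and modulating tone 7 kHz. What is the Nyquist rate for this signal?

73 kHz

AM sidebands sit at fc ± fm = 22.5 kHz and 36.5 kHz.
Highest-frequency component: 36.5 kHz.
Nyquist rate = 2 × 36.5 kHz = 73 kHz.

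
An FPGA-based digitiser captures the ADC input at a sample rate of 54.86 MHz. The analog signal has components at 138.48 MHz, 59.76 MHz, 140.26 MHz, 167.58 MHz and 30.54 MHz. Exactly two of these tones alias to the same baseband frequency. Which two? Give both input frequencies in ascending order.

fs/2 = 27.43 MHz.
138.48 MHz mod fs = 28.76 MHz.
28.76 MHz > fs/2 = 27.43 MHz, folds to fs − 28.76 MHz = 26.1 MHz.
59.76 MHz mod fs = 4.9 MHz.
4.9 MHz ≤ fs/2 = 27.43 MHz, appears at 4.9 MHz.
140.26 MHz mod fs = 30.54 MHz.
30.54 MHz > fs/2 = 27.43 MHz, folds to fs − 30.54 MHz = 24.32 MHz.
167.58 MHz mod fs = 3 MHz.
3 MHz ≤ fs/2 = 27.43 MHz, appears at 3 MHz.
30.54 MHz > fs/2 = 27.43 MHz, folds to fs − 30.54 MHz = 24.32 MHz.
30.54 MHz and 140.26 MHz both map to 24.32 MHz.

30.54 MHz, 140.26 MHz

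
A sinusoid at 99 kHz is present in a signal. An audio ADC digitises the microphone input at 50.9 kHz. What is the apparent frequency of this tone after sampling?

2.8 kHz

99 kHz mod fs = 48.1 kHz.
48.1 kHz > fs/2 = 25.45 kHz, folds to fs − 48.1 kHz = 2.8 kHz.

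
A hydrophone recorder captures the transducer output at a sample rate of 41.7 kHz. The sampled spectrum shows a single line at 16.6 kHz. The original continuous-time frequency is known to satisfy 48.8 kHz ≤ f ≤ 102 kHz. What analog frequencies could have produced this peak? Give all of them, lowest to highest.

58.3 kHz, 66.8 kHz, 100 kHz

Frequencies that alias to 16.6 kHz are k·fs ± 16.6 kHz for integer k ≥ 0.
k=0: 16.6 kHz.
k=1: 25.1 kHz, 58.3 kHz.
k=2: 66.8 kHz, 100 kHz.
k=3: 108.5 kHz, 141.7 kHz.
Within [48.8 kHz, 102 kHz]: 58.3 kHz, 66.8 kHz, 100 kHz.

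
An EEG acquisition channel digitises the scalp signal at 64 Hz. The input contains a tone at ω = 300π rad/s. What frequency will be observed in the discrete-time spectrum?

ω = 300π rad/s → f = ω/(2π) = 150 Hz.
150 Hz mod fs = 22 Hz.
22 Hz ≤ fs/2 = 32 Hz, appears at 22 Hz.

22 Hz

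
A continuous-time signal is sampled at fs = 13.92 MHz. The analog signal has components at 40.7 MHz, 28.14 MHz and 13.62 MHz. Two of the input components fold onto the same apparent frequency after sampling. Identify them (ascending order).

fs/2 = 6.96 MHz.
40.7 MHz mod fs = 12.86 MHz.
12.86 MHz > fs/2 = 6.96 MHz, folds to fs − 12.86 MHz = 1.06 MHz.
28.14 MHz mod fs = 0.3 MHz.
0.3 MHz ≤ fs/2 = 6.96 MHz, appears at 0.3 MHz.
13.62 MHz > fs/2 = 6.96 MHz, folds to fs − 13.62 MHz = 0.3 MHz.
13.62 MHz and 28.14 MHz both map to 0.3 MHz.

13.62 MHz, 28.14 MHz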